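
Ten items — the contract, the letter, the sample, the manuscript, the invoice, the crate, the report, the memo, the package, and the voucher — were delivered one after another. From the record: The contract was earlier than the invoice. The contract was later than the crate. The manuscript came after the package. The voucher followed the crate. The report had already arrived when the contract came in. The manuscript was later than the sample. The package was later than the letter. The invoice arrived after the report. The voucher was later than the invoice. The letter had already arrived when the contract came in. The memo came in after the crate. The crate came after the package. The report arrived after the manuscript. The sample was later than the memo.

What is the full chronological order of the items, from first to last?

the letter, the package, the crate, the memo, the sample, the manuscript, the report, the contract, the invoice, the voucher

The constraints fix every adjacent pair, so only one ordering works:
the letter → the package → the crate → the memo → the sample → the manuscript → the report → the contract → the invoice → the voucher.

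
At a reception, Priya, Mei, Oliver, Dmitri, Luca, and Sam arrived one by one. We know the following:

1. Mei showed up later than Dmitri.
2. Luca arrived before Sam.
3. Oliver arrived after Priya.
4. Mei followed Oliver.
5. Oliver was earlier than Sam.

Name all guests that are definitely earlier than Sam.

Luca, Oliver, Priya

Directly stated before Sam: Luca and Oliver.
Priya reaches Sam via Priya → Oliver → Sam.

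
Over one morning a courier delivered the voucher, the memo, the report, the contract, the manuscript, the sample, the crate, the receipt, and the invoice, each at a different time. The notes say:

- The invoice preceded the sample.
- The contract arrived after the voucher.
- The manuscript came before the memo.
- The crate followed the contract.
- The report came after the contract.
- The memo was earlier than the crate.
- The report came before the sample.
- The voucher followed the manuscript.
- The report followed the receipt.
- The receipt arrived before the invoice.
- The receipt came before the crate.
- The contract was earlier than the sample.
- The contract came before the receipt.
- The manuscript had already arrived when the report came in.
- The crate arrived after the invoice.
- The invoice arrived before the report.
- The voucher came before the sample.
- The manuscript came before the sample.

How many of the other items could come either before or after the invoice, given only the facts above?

Forced before the invoice: the contract, the manuscript, the receipt, and the voucher; forced after the invoice: the crate, the report, and the sample.
That leaves the memo with no forced order relative to the invoice — 1.

1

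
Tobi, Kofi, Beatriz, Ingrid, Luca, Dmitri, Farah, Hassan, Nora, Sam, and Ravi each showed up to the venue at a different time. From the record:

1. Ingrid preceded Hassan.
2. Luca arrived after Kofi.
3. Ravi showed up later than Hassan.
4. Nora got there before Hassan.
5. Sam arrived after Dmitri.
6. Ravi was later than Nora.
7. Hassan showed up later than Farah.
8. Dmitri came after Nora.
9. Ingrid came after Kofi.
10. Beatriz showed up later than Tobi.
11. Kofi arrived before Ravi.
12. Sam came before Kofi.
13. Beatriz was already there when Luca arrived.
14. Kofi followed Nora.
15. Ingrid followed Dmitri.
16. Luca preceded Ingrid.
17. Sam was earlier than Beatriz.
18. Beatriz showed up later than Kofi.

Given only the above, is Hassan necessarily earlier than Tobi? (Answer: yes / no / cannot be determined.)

no

Tracing the constraints gives Tobi → Beatriz → Luca → Ingrid → Hassan, so Tobi must come before Hassan.
That means Hassan cannot be before Tobi.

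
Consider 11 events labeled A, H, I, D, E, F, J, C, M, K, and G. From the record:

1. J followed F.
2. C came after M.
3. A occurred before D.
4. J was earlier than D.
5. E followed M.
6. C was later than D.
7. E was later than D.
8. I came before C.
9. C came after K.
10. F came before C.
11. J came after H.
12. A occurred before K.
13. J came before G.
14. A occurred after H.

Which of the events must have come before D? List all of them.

Directly stated before D: A and J.
F reaches D via F → J → D.
H reaches D via H → A → D.
No chain forces I (or any of the others) ahead of D.

A, F, H, J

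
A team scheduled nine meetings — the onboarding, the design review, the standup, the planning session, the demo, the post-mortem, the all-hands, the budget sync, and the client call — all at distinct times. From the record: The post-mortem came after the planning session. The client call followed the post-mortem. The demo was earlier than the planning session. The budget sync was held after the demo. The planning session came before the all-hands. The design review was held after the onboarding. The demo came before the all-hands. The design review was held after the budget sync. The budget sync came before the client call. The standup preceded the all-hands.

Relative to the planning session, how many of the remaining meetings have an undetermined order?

Forced before the planning session: the demo; forced after the planning session: the all-hands, the client call, and the post-mortem.
That leaves the budget sync, the design review, the onboarding, and the standup with no forced order relative to the planning session — 4.

4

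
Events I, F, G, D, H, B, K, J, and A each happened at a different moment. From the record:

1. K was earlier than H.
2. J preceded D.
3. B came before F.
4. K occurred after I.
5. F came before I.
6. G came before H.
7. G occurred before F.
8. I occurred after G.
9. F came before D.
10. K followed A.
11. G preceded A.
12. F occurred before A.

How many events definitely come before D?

4

Directly stated before D: F and J.
B reaches D via B → F → D.
G reaches D via G → F → D.
That's B, F, G, and J — 4 in all.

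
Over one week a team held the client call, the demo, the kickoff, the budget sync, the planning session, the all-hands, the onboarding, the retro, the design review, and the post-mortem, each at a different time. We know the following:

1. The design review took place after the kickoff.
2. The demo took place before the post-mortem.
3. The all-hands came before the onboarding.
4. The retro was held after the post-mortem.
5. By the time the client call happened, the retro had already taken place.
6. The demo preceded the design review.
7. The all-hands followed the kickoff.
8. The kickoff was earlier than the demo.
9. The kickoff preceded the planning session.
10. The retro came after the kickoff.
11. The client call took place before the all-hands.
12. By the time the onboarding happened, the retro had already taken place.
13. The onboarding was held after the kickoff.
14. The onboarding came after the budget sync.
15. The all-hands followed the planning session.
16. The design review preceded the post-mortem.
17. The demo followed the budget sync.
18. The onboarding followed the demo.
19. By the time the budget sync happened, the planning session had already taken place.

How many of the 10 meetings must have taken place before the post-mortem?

Directly stated before the post-mortem: the demo and the design review.
The budget sync reaches the post-mortem via the budget sync → the demo → the post-mortem.
The kickoff reaches the post-mortem via the kickoff → the design review → the post-mortem.
The planning session reaches the post-mortem via the planning session → the budget sync → the demo → the post-mortem.
No chain forces the client call (or any of the others) ahead of the post-mortem.
That's the budget sync, the demo, the design review, the kickoff, and the planning session — 5 in all.

5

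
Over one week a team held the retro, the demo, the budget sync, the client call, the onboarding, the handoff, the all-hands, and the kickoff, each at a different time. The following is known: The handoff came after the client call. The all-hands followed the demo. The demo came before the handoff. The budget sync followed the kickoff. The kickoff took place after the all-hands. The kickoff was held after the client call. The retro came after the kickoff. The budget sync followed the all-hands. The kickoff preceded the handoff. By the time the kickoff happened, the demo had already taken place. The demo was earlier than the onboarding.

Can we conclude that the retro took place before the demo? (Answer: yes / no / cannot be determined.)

no

Tracing the constraints gives the demo → the kickoff → the retro, so the demo must come before the retro.
That means the retro cannot be before the demo.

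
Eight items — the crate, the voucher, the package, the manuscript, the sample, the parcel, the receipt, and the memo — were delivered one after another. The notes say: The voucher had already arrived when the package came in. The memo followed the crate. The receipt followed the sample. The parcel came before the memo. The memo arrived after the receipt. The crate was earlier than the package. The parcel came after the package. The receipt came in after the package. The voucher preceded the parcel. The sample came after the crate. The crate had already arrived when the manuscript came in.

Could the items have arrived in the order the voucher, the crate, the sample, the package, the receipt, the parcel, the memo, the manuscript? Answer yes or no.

Check each stated constraint against the proposed order — e.g. the voucher is ahead of the parcel; the crate is ahead of the manuscript. Every pair is in the required order; nothing is violated.

yes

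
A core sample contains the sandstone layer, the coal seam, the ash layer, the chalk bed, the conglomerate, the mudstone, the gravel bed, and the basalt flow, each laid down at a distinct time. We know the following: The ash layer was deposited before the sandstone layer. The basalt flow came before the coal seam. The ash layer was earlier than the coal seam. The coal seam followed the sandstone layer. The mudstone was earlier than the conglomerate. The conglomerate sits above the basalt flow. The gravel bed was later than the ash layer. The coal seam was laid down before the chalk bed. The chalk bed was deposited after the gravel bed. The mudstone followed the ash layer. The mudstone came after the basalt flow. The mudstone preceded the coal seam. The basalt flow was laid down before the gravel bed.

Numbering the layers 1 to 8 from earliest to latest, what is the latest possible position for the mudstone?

5

The mudstone must come before the chalk bed, the coal seam, and the conglomerate — 3 layers forced after it.
Everything else can be placed before the mudstone in some valid order, so the mudstone can sit as late as position 8 − 3 = 5.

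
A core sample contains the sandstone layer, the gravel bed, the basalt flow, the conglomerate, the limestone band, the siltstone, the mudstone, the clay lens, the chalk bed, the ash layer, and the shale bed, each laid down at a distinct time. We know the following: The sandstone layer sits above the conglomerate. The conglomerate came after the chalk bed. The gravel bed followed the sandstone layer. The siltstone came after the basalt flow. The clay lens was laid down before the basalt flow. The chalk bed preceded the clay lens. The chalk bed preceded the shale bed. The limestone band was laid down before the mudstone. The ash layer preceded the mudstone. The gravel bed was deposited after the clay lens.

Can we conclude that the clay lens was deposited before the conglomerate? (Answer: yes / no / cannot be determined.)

No chain of stated constraints runs from the clay lens to the conglomerate, and none runs from the conglomerate to the clay lens either.
So the relative order of the clay lens and the conglomerate is not fixed by the given facts.

cannot be determined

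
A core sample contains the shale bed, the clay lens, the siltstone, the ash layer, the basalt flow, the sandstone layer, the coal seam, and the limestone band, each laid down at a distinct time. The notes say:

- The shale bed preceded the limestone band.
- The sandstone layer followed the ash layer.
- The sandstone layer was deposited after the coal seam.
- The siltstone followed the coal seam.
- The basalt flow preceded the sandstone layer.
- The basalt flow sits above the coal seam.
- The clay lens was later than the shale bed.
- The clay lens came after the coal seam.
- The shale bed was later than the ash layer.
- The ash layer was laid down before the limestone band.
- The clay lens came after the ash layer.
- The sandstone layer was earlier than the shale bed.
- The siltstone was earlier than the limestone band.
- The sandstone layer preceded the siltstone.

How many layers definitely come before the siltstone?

Directly stated before the siltstone: the coal seam and the sandstone layer.
The ash layer reaches the siltstone via the ash layer → the sandstone layer → the siltstone.
The basalt flow reaches the siltstone via the basalt flow → the sandstone layer → the siltstone.
No chain forces the shale bed (or any of the others) ahead of the siltstone.
That's the ash layer, the basalt flow, the coal seam, and the sandstone layer — 4 in all.

4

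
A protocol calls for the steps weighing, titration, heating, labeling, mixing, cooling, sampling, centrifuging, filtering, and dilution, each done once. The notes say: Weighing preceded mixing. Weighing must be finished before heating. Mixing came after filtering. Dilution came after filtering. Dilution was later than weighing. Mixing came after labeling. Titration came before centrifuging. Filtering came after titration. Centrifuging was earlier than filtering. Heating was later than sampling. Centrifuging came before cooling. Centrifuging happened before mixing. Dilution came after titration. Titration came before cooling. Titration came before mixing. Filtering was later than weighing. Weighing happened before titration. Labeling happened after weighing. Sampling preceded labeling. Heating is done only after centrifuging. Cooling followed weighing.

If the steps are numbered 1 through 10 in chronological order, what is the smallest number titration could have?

2

Weighing must come before titration — 1 forced predecessor.
Nothing else is forced ahead of titration, so its earliest slot is position 1 + 1 = 2.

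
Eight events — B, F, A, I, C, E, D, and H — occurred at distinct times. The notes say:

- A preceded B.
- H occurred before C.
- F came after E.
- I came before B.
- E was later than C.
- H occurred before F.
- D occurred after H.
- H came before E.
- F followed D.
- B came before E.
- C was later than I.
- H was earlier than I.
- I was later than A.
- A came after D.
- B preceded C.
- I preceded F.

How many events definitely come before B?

Directly stated before B: A and I.
D reaches B via D → A → B.
H reaches B via H → I → B.
That's A, D, H, and I — 4 in all.

4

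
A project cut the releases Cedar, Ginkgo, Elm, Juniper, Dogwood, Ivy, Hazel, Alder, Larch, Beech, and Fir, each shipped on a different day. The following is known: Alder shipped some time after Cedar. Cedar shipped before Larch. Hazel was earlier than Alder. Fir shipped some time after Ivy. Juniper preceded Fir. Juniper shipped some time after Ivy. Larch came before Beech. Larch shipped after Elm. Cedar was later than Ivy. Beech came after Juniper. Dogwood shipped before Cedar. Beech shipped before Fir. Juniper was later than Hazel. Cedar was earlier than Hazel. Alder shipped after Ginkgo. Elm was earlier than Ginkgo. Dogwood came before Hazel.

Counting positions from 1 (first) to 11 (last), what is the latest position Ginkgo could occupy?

10

Ginkgo must come before Alder — 1 release forced after it.
Everything else can be placed before Ginkgo in some valid order, so Ginkgo can sit as late as position 11 − 1 = 10.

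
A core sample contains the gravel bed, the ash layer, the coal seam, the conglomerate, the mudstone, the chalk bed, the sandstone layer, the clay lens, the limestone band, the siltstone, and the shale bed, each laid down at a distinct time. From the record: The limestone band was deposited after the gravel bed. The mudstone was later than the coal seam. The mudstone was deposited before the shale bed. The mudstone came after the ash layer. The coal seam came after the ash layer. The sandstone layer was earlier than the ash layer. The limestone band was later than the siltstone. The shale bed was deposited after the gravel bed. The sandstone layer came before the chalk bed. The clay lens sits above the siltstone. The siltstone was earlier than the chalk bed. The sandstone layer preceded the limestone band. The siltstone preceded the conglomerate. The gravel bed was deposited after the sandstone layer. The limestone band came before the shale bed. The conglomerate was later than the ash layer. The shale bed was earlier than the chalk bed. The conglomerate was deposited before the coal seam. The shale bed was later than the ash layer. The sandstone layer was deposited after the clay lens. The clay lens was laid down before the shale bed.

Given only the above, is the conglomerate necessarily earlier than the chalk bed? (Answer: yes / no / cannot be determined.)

Chain the constraints: the conglomerate → the coal seam → the mudstone → the shale bed → the chalk bed. Each link is directly stated, so the conglomerate comes before the chalk bed.

yes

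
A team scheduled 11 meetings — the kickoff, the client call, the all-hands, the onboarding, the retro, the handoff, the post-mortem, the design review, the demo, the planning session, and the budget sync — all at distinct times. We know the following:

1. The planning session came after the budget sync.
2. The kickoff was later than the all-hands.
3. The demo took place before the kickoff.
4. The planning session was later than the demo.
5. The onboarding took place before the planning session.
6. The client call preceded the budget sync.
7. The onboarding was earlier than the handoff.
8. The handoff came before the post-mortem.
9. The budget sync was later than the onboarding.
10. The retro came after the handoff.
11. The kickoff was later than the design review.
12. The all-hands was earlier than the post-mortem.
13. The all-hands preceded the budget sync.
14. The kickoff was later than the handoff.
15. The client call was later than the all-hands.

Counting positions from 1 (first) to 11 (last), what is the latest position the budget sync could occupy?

The budget sync must come before the planning session — 1 meeting forced after it.
Everything else can be placed before the budget sync in some valid order, so the budget sync can sit as late as position 11 − 1 = 10.

10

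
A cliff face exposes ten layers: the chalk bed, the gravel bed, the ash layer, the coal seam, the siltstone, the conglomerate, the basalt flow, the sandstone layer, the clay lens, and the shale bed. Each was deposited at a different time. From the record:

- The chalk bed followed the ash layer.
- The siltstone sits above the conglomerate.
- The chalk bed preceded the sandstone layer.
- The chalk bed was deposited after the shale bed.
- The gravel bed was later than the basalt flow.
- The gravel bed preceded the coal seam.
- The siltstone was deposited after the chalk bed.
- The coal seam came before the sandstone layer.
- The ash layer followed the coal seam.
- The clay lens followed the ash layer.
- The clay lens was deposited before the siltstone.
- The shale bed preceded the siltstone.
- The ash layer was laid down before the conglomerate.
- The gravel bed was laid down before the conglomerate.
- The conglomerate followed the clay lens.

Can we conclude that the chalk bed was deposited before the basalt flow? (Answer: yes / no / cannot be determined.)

Tracing the constraints gives the basalt flow → the gravel bed → the coal seam → the ash layer → the chalk bed, so the basalt flow must come before the chalk bed.
That means the chalk bed cannot be before the basalt flow.

no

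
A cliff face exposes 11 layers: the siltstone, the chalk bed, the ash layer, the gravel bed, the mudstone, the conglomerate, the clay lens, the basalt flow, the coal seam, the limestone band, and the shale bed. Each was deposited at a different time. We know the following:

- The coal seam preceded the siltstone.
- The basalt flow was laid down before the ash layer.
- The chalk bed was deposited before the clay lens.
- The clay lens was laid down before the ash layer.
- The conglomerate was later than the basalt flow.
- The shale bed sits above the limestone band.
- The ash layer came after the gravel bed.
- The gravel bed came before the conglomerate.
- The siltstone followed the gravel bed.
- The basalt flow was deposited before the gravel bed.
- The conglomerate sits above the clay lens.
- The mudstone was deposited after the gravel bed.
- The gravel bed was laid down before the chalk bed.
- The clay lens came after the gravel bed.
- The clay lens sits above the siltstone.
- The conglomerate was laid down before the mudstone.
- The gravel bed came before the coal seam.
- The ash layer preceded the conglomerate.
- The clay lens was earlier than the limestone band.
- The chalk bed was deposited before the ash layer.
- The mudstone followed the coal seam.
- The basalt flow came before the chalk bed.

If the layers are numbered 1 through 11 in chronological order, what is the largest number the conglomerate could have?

The conglomerate must come before the mudstone — 1 layer forced after it.
Everything else can be placed before the conglomerate in some valid order, so the conglomerate can sit as late as position 11 − 1 = 10.

10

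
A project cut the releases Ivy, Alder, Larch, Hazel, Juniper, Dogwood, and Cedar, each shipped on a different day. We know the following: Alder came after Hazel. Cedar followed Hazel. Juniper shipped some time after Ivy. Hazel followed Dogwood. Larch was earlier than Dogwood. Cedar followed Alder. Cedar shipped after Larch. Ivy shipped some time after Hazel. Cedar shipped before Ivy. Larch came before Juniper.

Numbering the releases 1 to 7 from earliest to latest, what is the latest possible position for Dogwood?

Dogwood must come before Alder, Cedar, Hazel, Ivy, and Juniper — 5 releases forced after it.
Everything else can be placed before Dogwood in some valid order, so Dogwood can sit as late as position 7 − 5 = 2.

2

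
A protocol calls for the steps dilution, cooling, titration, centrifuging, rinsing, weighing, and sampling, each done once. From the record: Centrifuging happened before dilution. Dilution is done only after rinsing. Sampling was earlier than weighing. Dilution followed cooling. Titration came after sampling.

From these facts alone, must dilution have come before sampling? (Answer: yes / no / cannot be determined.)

No chain of stated constraints runs from dilution to sampling, and none runs from sampling to dilution either.
So the relative order of dilution and sampling is not fixed by the given facts.

cannot be determined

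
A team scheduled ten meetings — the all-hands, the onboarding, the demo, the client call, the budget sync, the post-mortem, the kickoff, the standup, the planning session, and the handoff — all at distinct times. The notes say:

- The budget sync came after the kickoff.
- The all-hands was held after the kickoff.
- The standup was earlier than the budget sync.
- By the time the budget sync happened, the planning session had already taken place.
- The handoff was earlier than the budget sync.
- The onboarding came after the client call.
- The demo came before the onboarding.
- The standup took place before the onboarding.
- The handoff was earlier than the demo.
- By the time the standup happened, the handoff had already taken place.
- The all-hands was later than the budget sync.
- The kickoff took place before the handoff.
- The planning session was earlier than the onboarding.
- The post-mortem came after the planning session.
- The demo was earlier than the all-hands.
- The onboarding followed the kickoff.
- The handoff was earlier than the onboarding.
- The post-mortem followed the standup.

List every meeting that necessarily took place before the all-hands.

the budget sync, the demo, the handoff, the kickoff, the planning session, the standup

Directly stated before the all-hands: the budget sync, the demo, and the kickoff.
The handoff reaches the all-hands via the handoff → the budget sync → the all-hands.
The planning session reaches the all-hands via the planning session → the budget sync → the all-hands.
The standup reaches the all-hands via the standup → the budget sync → the all-hands.
No chain forces the onboarding (or any of the others) ahead of the all-hands.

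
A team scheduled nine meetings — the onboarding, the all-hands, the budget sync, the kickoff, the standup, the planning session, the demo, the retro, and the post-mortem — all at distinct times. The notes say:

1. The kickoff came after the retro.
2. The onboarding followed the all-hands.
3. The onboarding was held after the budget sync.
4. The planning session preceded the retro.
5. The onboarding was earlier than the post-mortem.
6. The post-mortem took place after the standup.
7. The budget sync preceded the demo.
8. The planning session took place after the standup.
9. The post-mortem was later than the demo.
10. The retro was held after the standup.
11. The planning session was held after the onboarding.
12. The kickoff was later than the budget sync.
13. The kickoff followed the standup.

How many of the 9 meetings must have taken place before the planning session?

Directly stated before the planning session: the onboarding and the standup.
The all-hands reaches the planning session via the all-hands → the onboarding → the planning session.
The budget sync reaches the planning session via the budget sync → the onboarding → the planning session.
No chain forces the kickoff (or any of the others) ahead of the planning session.
That's the all-hands, the budget sync, the onboarding, and the standup — 4 in all.

4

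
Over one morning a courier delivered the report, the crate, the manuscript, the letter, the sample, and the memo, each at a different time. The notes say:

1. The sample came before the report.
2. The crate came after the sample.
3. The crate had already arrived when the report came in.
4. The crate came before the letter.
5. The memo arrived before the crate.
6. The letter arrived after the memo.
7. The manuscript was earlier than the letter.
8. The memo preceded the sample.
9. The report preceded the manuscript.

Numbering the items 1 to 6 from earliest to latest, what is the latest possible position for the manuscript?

The manuscript must come before the letter — 1 item forced after it.
Everything else can be placed before the manuscript in some valid order, so the manuscript can sit as late as position 6 − 1 = 5.

5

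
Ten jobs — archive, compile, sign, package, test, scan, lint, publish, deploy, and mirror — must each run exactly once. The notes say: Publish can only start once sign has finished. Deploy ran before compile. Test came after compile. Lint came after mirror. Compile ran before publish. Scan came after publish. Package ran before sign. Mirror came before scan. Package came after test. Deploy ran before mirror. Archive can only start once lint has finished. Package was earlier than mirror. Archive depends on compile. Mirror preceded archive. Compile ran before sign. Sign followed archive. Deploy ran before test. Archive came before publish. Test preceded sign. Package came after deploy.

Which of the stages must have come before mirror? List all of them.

compile, deploy, package, test

Directly stated before mirror: deploy and package.
Compile reaches mirror via compile → test → package → mirror.
Test reaches mirror via test → package → mirror.
No chain forces lint (or any of the others) ahead of mirror.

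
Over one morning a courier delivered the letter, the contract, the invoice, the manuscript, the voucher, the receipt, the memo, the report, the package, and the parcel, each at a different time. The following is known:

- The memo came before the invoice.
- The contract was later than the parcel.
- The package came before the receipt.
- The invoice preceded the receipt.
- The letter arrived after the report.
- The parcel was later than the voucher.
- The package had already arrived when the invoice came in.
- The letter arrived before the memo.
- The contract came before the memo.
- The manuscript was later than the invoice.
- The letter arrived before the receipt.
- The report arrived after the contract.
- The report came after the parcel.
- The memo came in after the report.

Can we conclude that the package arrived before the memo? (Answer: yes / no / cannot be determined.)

No chain of stated constraints runs from the package to the memo, and none runs from the memo to the package either.
So the relative order of the package and the memo is not fixed by the given facts.

cannot be determined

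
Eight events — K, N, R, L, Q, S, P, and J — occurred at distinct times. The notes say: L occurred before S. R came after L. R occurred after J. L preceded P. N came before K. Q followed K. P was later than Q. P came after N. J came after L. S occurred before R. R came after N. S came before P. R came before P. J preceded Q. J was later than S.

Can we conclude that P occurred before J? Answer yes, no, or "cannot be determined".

no

Tracing the constraints gives J → Q → P, so J must come before P.
That means P cannot be before J.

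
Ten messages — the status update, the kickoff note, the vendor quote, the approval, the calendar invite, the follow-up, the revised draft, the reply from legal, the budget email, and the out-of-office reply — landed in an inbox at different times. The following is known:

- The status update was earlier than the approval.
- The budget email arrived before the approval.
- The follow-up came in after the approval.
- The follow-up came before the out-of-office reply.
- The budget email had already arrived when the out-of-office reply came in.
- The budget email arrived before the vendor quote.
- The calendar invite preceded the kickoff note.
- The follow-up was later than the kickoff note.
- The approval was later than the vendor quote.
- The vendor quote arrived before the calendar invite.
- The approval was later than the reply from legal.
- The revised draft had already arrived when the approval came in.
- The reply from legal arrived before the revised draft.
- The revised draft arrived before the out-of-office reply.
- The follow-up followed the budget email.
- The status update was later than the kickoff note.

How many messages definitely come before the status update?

Directly stated before the status update: the kickoff note.
The budget email reaches the status update via the budget email → the vendor quote → the calendar invite → the kickoff note → the status update.
The calendar invite reaches the status update via the calendar invite → the kickoff note → the status update.
The vendor quote reaches the status update via the vendor quote → the calendar invite → the kickoff note → the status update.
That's the budget email, the calendar invite, the kickoff note, and the vendor quote — 4 in all.

4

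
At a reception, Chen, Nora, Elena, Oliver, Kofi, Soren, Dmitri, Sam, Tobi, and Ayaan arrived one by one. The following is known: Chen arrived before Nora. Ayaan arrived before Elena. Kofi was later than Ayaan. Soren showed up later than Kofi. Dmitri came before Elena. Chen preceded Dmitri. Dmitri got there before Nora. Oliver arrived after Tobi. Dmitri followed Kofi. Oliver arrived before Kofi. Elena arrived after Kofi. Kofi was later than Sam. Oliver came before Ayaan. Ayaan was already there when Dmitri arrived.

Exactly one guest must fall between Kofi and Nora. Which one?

Tracing the constraints gives Kofi → Dmitri → Nora, so Dmitri sits after Kofi and before Nora.
No other guest is forced both after Kofi and before Nora.

Dmitri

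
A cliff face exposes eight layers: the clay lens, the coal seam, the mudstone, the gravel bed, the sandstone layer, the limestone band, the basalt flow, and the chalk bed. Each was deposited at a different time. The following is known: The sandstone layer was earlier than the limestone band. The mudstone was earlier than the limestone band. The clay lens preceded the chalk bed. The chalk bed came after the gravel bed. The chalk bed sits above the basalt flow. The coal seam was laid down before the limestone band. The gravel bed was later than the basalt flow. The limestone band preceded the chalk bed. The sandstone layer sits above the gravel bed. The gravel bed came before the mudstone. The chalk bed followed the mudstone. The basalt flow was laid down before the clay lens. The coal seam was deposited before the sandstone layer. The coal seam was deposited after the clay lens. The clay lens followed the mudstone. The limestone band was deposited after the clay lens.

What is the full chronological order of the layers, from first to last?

the basalt flow, the gravel bed, the mudstone, the clay lens, the coal seam, the sandstone layer, the limestone band, the chalk bed

The constraints fix every adjacent pair, so only one ordering works:
the basalt flow → the gravel bed → the mudstone → the clay lens → the coal seam → the sandstone layer → the limestone band → the chalk bed.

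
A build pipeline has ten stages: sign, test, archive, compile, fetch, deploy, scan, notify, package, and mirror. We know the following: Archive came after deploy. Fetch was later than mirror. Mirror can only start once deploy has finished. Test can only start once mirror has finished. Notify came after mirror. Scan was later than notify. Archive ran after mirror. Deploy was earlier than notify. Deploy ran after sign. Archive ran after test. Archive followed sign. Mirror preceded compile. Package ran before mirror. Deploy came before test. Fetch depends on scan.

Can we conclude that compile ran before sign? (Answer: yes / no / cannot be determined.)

no

Tracing the constraints gives sign → deploy → mirror → compile, so sign must come before compile.
That means compile cannot be before sign.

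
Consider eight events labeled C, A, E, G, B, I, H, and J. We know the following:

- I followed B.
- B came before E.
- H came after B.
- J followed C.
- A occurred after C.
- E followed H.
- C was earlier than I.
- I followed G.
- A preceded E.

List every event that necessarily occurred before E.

Directly stated before E: A, B, and H.
C reaches E via C → A → E.

A, B, C, H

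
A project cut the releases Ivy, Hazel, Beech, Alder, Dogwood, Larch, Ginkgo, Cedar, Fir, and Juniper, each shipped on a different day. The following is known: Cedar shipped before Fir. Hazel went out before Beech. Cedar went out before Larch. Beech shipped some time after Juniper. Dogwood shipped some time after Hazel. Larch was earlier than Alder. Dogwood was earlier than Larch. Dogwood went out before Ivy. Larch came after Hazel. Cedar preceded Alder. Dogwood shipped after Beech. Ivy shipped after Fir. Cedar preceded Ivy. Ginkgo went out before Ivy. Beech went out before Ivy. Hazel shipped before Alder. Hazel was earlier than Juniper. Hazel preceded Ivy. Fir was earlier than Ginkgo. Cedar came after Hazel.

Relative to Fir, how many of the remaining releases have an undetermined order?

Forced before Fir: Cedar and Hazel; forced after Fir: Ginkgo and Ivy.
That leaves Alder, Beech, Dogwood, Juniper, and Larch with no forced order relative to Fir — 5.

5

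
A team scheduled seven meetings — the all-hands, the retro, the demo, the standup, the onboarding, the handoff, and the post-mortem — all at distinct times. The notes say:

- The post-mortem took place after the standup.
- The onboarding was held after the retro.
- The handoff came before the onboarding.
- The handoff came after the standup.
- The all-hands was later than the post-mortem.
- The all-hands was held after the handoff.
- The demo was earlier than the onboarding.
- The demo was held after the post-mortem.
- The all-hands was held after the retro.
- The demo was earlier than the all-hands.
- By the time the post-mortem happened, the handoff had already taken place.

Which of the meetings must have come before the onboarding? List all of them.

Directly stated before the onboarding: the demo, the handoff, and the retro.
The post-mortem reaches the onboarding via the post-mortem → the demo → the onboarding.
The standup reaches the onboarding via the standup → the handoff → the onboarding.
No chain forces the all-hands ahead of the onboarding.

the demo, the handoff, the post-mortem, the retro, the standup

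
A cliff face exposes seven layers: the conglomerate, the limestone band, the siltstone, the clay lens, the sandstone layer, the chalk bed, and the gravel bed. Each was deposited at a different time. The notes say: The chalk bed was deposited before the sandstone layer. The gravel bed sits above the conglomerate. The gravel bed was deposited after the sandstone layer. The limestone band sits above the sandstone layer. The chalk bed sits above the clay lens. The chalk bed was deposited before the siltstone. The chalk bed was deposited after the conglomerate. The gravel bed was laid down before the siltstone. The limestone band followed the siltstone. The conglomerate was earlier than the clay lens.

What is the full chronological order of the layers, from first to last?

the conglomerate, the clay lens, the chalk bed, the sandstone layer, the gravel bed, the siltstone, the limestone band

The constraints fix every adjacent pair, so only one ordering works:
the conglomerate → the clay lens → the chalk bed → the sandstone layer → the gravel bed → the siltstone → the limestone band.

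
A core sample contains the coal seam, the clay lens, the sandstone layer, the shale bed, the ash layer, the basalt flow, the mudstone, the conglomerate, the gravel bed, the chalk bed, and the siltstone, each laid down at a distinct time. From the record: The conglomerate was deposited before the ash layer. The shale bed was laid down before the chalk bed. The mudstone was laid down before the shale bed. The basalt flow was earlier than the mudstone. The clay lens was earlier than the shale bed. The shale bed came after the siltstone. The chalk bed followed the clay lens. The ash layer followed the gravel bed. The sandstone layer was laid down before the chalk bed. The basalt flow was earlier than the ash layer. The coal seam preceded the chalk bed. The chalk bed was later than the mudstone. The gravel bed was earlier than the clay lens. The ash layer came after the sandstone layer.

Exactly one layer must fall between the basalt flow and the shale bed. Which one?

the mudstone

Tracing the constraints gives the basalt flow → the mudstone → the shale bed, so the mudstone sits after the basalt flow and before the shale bed.
No other layer is forced both after the basalt flow and before the shale bed.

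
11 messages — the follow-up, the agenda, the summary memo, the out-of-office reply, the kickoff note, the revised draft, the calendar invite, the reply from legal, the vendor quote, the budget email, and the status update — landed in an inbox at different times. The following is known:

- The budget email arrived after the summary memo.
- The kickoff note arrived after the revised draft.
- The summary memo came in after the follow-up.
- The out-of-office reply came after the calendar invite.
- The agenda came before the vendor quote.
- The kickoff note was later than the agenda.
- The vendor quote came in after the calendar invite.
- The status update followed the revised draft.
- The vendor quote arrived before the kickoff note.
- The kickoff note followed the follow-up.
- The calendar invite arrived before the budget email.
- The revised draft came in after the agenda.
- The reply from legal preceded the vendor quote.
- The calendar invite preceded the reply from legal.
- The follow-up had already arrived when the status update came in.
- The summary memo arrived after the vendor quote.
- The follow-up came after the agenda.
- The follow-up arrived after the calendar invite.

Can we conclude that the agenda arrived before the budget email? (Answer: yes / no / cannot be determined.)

Chain the constraints: the agenda → the follow-up → the summary memo → the budget email. Each link is directly stated, so the agenda comes before the budget email.

yes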